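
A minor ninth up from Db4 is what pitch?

Two letters up from D (plus an octave) reaches E.
Moving 13 semitones up from Db4 (the size of a minor ninth) reaches Ebb5.

Ebb5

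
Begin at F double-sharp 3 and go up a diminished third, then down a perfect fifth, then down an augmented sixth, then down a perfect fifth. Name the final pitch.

F##3 up a diminished third → A3 (2 semitones).
Down a perfect fifth from A3: D3 (7 semitones down).
An augmented sixth down from D3 is Fb2.
A perfect fifth down from Fb2 is Bbb1.

B double-flat 1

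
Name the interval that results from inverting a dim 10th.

augmented 6th

First reduce the compound diminished tenth to its simple form, a diminished third.
Interval numbers invert to sum to nine: 3 + 6 = 9, so a third inverts to a sixth.
Quality inverts too: diminished becomes augmented. That makes the inversion an augmented sixth.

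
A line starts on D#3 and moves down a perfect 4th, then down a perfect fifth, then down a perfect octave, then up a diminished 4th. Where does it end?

Down a perfect fourth from D#3: A#2 (5 semitones down).
A#2 down a perfect fifth → D#2 (7 semitones).
A perfect octave down from D#2 is D#1.
A diminished fourth up from D#1 is G1.

G1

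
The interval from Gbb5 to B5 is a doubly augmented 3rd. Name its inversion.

Interval numbers invert to sum to nine: 3 + 6 = 9, so a third inverts to a sixth.
Quality inverts too: doubly augmented becomes doubly diminished. That makes the inversion a doubly diminished sixth.

dd6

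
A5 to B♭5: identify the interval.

minor second

A to B spans two letter names (A-B) — that makes it a second of some quality.
At 1 semitone, A5→Bb5 falls one short of a major second: minor.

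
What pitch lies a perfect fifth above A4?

E5

Counting five letter names up from A lands on E.
A perfect fifth spans 7 semitones, so from A4 the target pitch is E5.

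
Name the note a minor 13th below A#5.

Six letters down from A (plus an octave) reaches C.
Moving 20 semitones down from A#5 (the size of a minor thirteenth) reaches C##4.

C##4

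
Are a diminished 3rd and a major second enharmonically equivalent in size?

Yes

Both span 2 semitones: a diminished third and a major second are the same chromatic distance.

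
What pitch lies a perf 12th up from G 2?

D 4

Five letters up from G (plus an octave) reaches D.
A perfect twelfth spans 19 semitones, so from G2 the target pitch is D4.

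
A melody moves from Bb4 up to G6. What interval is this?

major 13th

B to G spans six letter names (B-C-D-E-F-G), plus an octave — that makes it a thirteenth of some quality.
The major thirteenth spans 21 semitones, and Bb4 to G6 is exactly 21 semitones — so this is a major thirteenth.
(Equivalently, a compound major sixth: a major sixth plus an octave.)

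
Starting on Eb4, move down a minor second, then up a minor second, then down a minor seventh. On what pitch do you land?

Eb4 down a minor second → D4 (1 semitone).
Up a minor second from D4: Eb4 (1 semitone up).
Eb4 down a minor seventh → F3 (10 semitones).

F3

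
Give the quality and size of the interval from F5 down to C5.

perfect 4th

Descending from F5 to C5 is the same interval as ascending C5 to F5.
C to F spans four letter names (C-D-E-F), so the interval is some kind of fourth.
Counting semitones, C5→F5 is 5, which is the perfect fourth.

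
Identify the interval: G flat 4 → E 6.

G to E spans six letter names (G-A-B-C-D-E), plus an octave, so the interval is some kind of thirteenth.
The major thirteenth is 21 semitones; here we have 22, one semitone wider: augmented.
(Equivalently, a compound augmented sixth: an augmented sixth plus an octave.)

augmented 13th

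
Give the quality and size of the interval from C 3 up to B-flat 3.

C to B spans seven letter names (C-D-E-F-G-A-B): a seventh.
At 10 semitones, C3→Bb3 falls one short of a major seventh: minor.

minor seventh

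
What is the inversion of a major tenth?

First reduce the compound major tenth to its simple form, a major third.
The rule of nine gives the new number: 9 − 3 = 6, so a third becomes a sixth.
Quality inverts too: major becomes minor. That makes the inversion a minor sixth.

minor 6th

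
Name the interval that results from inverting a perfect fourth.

Inverted interval numbers add to nine, so a fourth pairs with a fifth (4 + 5 = 9).
The quality also flips — perfect stays perfect — giving a perfect fifth.

perfect fifth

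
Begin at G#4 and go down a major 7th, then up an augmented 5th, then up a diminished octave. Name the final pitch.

Down a major seventh from G#4: A3 (11 semitones down).
Up an augmented fifth from A3: E#4 (8 semitones up).
Up a diminished octave from E#4: E5 (11 semitones up).

E5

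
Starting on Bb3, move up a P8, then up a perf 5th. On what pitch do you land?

F5

Up a perfect octave from Bb3: Bb4 (12 semitones up).
Bb4 up a perfect fifth → F5 (7 semitones).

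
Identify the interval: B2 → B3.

B to B is the same letter name, plus an octave — that makes it an octave of some quality.
B2 to B3 is 12 semitones, matching the perfect octave exactly, so the quality is perfect.

perfect octave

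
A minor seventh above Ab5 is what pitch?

Gb6

The seventh takes the letter from A up to G.
A minor seventh spans 10 semitones, so from Ab5 the target pitch is Gb6.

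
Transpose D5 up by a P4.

G5

Counting four letter names up from D lands on G.
Moving 5 semitones up from D5 (the size of a perfect fourth) reaches G5.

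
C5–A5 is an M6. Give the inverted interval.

minor third

Inverted interval numbers add to nine, so a sixth pairs with a third (6 + 3 = 9).
Quality inverts too: major becomes minor. That makes the inversion a minor third.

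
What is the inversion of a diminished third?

augmented sixth

The rule of nine gives the new number: 9 − 3 = 6, so a third becomes a sixth.
And diminished becomes augmented under inversion, so we get an augmented sixth.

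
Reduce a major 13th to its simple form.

Take out an octave (7 from the number): 13 − 7 = 6.
That makes a major thirteenth a compound major sixth — an octave plus a major sixth.

M6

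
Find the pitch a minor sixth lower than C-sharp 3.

E-sharp 2

The sixth takes the letter from C down to E.
A minor sixth is 8 semitones; 8 semitones down from C#3 gives E#2.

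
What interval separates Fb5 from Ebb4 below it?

Descending from Fb5 to Ebb4 is the same interval as ascending Ebb4 to Fb5.
E to F spans two letter names (E-F), plus an octave: a ninth.
Ebb4 to Fb5 is 14 semitones, matching the major ninth exactly, so the quality is major.
(Equivalently, a compound major second: a major second plus an octave.)

major ninth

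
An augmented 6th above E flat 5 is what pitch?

C sharp 6

The sixth takes the letter from E up to C.
An augmented sixth spans 10 semitones, so from Eb5 the target pitch is C#6.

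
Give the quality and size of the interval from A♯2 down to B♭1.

Descending from A#2 to Bb1 is the same interval as ascending Bb1 to A#2.
B to A spans seven letter names (B-C-D-E-F-G-A), so the interval is some kind of seventh.
A major seventh would be 11 semitones; Bb1 to A#2 is 12, one semitone wider, so the interval is augmented.

augmented 7th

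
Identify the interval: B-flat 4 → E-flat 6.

perfect eleventh

B to E spans four letter names (B-C-D-E), plus an octave — that makes it an eleventh of some quality.
Bb4 to Eb6 is 17 semitones, matching the perfect eleventh exactly, so the quality is perfect.
(Equivalently, a compound perfect fourth: a perfect fourth plus an octave.)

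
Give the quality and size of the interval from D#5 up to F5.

diminished 3rd

D to F spans three letter names (D-E-F): a third.
A major third would be 4 semitones; D#5 to F5 is 2, two semitones narrower, so the interval is diminished.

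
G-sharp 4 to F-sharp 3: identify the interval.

M9

Descending from G#4 to F#3 is the same interval as ascending F#3 to G#4.
F to G spans two letter names (F-G), plus an octave — that makes it a ninth of some quality.
Counting semitones, F#3→G#4 is 14, which is the major ninth.
(Equivalently, a compound major second: a major second plus an octave.)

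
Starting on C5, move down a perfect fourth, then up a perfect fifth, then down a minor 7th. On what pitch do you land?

A perfect fourth down from C5 is G4.
Up a perfect fifth from G4: D5 (7 semitones up).
Down a minor seventh from D5: E4 (10 semitones down).

E4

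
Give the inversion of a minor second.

The rule of nine gives the new number: 9 − 2 = 7, so a second becomes a seventh.
Quality inverts too: minor becomes major. That makes the inversion a major seventh.

major seventh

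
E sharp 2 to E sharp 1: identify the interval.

perfect octave

Descending from E#2 to E#1 is the same interval as ascending E#1 to E#2.
E to E is the same letter name, plus an octave, so the interval is some kind of octave.
The perfect octave spans 12 semitones, and E#1 to E#2 is exactly 12 semitones — so this is a perfect octave.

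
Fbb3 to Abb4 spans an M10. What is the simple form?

Subtracting seven from the interval number removes an octave: 10 − 7 = 3.
Quality carries through unchanged, so the simple form is a major third.

M3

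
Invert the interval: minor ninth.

M7

First reduce the compound minor ninth to its simple form, a minor second.
Interval numbers invert to sum to nine: 2 + 7 = 9, so a second inverts to a seventh.
Quality inverts too: minor becomes major. That makes the inversion a major seventh.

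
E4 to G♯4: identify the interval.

E to G spans three letter names (E-F-G) — that makes it a third of some quality.
E4 to G#4 is 4 semitones, matching the major third exactly, so the quality is major.

major third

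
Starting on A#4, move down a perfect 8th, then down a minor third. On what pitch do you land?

A#4 down a perfect octave → A#3 (12 semitones).
A minor third down from A#3 is F##3.

F##3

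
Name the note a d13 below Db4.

The thirteenth's letter: D down six letter names plus an octave → F.
Moving 19 semitones down from Db4 (the size of a diminished thirteenth) reaches F#2.

F#2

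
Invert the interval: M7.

Inverted interval numbers add to nine, so a seventh pairs with a second (7 + 2 = 9).
And major becomes minor under inversion, so we get a minor second.

minor 2nd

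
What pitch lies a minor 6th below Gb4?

The sixth takes the letter from G down to B.
A minor sixth spans 8 semitones, so from Gb4 the target pitch is Bb3.

Bb3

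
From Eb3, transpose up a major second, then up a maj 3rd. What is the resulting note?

Up a major second from Eb3: F3 (2 semitones up).
F3 up a major third → A3 (4 semitones).

A3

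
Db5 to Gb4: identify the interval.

perfect fifth

Descending from Db5 to Gb4 is the same interval as ascending Gb4 to Db5.
G to D spans five letter names (G-A-B-C-D): a fifth.
Counting semitones, Gb4→Db5 is 7, which is the perfect fifth.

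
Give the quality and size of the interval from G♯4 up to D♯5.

G to D spans five letter names (G-A-B-C-D): a fifth.
G#4 to D#5 is 7 semitones, matching the perfect fifth exactly, so the quality is perfect.

perfect fifth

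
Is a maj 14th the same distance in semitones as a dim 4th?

No

A major fourteenth spans 23 semitones; a diminished fourth spans 4 semitones. They differ by 19.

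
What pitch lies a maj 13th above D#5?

The thirteenth's letter: D up six letter names plus an octave → B.
A major thirteenth spans 21 semitones, so from D#5 the target pitch is B#6.

B#6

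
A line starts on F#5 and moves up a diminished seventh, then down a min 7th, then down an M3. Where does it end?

Db5

A diminished seventh up from F#5 is Eb6.
A minor seventh down from Eb6 is F5.
Down a major third from F5: Db5 (4 semitones down).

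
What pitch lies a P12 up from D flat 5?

A flat 6

The twelfth's letter: D up five letter names plus an octave → A.
Moving 19 semitones up from Db5 (the size of a perfect twelfth) reaches Ab6.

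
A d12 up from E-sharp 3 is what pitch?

B 4

The twelfth's letter: E up five letter names plus an octave → B.
A diminished twelfth spans 18 semitones, so from E#3 the target pitch is B4.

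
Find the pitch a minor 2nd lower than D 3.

The second takes the letter from D down to C.
A minor second is 1 semitone; 1 semitone down from D3 gives C#3.

C sharp 3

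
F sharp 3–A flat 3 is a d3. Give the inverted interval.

Interval numbers invert to sum to nine: 3 + 6 = 9, so a third inverts to a sixth.
The quality also flips — diminished becomes augmented — giving an augmented sixth.

augmented sixth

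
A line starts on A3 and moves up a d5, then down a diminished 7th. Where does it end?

F#3

A3 up a diminished fifth → Eb4 (6 semitones).
A diminished seventh down from Eb4 is F#3.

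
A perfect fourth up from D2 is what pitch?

G2

The fourth takes the letter from D up to G.
Moving 5 semitones up from D2 (the size of a perfect fourth) reaches G2.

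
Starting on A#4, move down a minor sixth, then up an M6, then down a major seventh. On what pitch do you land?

A#4 down a minor sixth → C##4 (8 semitones).
Up a major sixth from C##4: A##4 (9 semitones up).
A major seventh down from A##4 is B#3.

B#3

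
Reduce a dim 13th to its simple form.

Take out an octave (7 from the number): 13 − 7 = 6.
That makes a diminished thirteenth a compound diminished sixth — an octave plus a diminished sixth.

d6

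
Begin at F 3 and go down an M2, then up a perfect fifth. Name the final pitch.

B flat 3

F3 down a major second → Eb3 (2 semitones).
A perfect fifth up from Eb3 is Bb3.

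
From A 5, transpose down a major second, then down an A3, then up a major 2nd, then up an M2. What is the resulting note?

G flat 5

Down a major second from A5: G5 (2 semitones down).
G5 down an augmented third → Ebb5 (5 semitones).
Ebb5 up a major second → Fb5 (2 semitones).
Up a major second from Fb5: Gb5 (2 semitones up).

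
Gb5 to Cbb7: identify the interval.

diminished eleventh

G to C spans four letter names (G-A-B-C), plus an octave, so the interval is some kind of eleventh.
A perfect eleventh would be 17 semitones; Gb5 to Cbb7 is 16, one semitone narrower, so the interval is diminished.
(Equivalently, a compound diminished fourth: a diminished fourth plus an octave.)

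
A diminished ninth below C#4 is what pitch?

Counting two letter names plus an octave down from C lands on B.
A diminished ninth is 12 semitones; 12 semitones down from C#4 gives B##2.

B##2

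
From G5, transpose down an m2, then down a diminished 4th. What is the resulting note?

C##5

A minor second down from G5 is F#5.
A diminished fourth down from F#5 is C##5.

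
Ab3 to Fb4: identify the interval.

A to F spans six letter names (A-B-C-D-E-F): a sixth.
A major sixth would be 9 semitones, but Ab3 to Fb4 is 8 — one semitone narrower, making it a minor sixth.

minor 6th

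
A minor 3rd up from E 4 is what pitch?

G 4

Three letter names up from E: G.
Moving 3 semitones up from E4 (the size of a minor third) reaches G4.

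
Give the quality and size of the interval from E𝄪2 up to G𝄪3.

minor tenth

E to G spans three letter names (E-F-G), plus an octave, so the interval is some kind of tenth.
At 15 semitones, E##2→G##3 falls one short of a major tenth: minor.
(Equivalently, a compound minor third: a minor third plus an octave.)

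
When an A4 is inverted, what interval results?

Interval numbers invert to sum to nine: 4 + 5 = 9, so a fourth inverts to a fifth.
Quality inverts too: augmented becomes diminished. That makes the inversion a diminished fifth.

diminished fifth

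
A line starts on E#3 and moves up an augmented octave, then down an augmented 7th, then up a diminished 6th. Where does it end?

E#3 up an augmented octave → E##4 (13 semitones).
An augmented seventh down from E##4 is F#3.
Up a diminished sixth from F#3: Db4 (7 semitones up).

Db4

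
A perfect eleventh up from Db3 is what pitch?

Gb4

Counting four letter names plus an octave up from D lands on G.
A perfect eleventh spans 17 semitones, so from Db3 the target pitch is Gb4.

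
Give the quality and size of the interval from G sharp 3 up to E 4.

minor 6th

G to E spans six letter names (G-A-B-C-D-E) — that makes it a sixth of some quality.
At 8 semitones, G#3→E4 falls one short of a major sixth: minor.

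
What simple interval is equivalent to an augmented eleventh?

augmented 4th

Subtracting seven from the interval number removes an octave: 11 − 7 = 4.
Quality carries through unchanged, so the simple form is an augmented fourth.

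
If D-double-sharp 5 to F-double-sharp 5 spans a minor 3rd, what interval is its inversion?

major 6th

Inverted interval numbers add to nine, so a third pairs with a sixth (3 + 6 = 9).
And minor becomes major under inversion, so we get a major sixth.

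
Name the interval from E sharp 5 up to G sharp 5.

E to G spans three letter names (E-F-G), so the interval is some kind of third.
A major third would be 4 semitones, but E#5 to G#5 is 3 — one semitone narrower, making it a minor third.

minor 3rd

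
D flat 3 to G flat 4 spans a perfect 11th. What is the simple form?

perfect 4th

Each octave removed subtracts seven from the number: 11 − 7 = 4.
Quality carries through unchanged, so the simple form is a perfect fourth.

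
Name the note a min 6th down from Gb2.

Six letter names down from G: B.
A minor sixth is 8 semitones; 8 semitones down from Gb2 gives Bb1.

Bb1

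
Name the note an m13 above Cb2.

Abb3

Six letters up from C (plus an octave) reaches A.
A minor thirteenth spans 20 semitones, so from Cb2 the target pitch is Abb3.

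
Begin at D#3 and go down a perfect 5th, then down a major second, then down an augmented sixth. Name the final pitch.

D#3 down a perfect fifth → G#2 (7 semitones).
G#2 down a major second → F#2 (2 semitones).
Down an augmented sixth from F#2: Ab1 (10 semitones down).

Ab1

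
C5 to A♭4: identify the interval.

major third

Descending from C5 to Ab4 is the same interval as ascending Ab4 to C5.
A to C spans three letter names (A-B-C), so the interval is some kind of third.
Counting semitones, Ab4→C5 is 4, which is the major third.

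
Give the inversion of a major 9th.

First reduce the compound major ninth to its simple form, a major second.
Inverted interval numbers add to nine, so a second pairs with a seventh (2 + 7 = 9).
And major becomes minor under inversion, so we get a minor seventh.

minor seventh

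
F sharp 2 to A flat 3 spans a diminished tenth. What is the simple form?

Each octave removed subtracts seven from the number: 10 − 7 = 3.
Quality carries through unchanged, so the simple form is a diminished third.

diminished 3rd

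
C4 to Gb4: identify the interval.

C to G spans five letter names (C-D-E-F-G): a fifth.
A perfect fifth would be 7 semitones; C4 to Gb4 is 6, one semitone narrower, so the interval is diminished.

diminished fifth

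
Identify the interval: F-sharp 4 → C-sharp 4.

Descending from F#4 to C#4 is the same interval as ascending C#4 to F#4.
C to F spans four letter names (C-D-E-F) — that makes it a fourth of some quality.
Counting semitones, C#4→F#4 is 5, which is the perfect fourth.

perfect fourth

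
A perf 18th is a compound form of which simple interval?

perfect fourth

Take out 2 octaves (14 from the number): 18 − 14 = 4.
Quality carries through unchanged, so the simple form is a perfect fourth.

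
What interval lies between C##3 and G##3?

P5

C to G spans five letter names (C-D-E-F-G) — that makes it a fifth of some quality.
The perfect fifth spans 7 semitones, and C##3 to G##3 is exactly 7 semitones — so this is a perfect fifth.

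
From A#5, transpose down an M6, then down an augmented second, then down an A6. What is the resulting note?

Dbb4

A#5 down a major sixth → C#5 (9 semitones).
C#5 down an augmented second → Bb4 (3 semitones).
Bb4 down an augmented sixth → Dbb4 (10 semitones).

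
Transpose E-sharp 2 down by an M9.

D-sharp 1

The ninth's letter: E down two letter names plus an octave → D.
Moving 14 semitones down from E#2 (the size of a major ninth) reaches D#1.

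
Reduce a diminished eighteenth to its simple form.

diminished 4th

Take out 2 octaves (14 from the number): 18 − 14 = 4.
Quality carries through unchanged, so the simple form is a diminished fourth.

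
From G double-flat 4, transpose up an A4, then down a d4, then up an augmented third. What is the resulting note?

Up an augmented fourth from Gbb4: Cb5 (6 semitones up).
A diminished fourth down from Cb5 is G4.
An augmented third up from G4 is B#4.

B sharp 4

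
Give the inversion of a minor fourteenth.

First reduce the compound minor fourteenth to its simple form, a minor seventh.
Interval numbers invert to sum to nine: 7 + 2 = 9, so a seventh inverts to a second.
Quality inverts too: minor becomes major. That makes the inversion a major second.

major 2nd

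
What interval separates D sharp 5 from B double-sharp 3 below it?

Descending from D#5 to B##3 is the same interval as ascending B##3 to D#5.
B to D spans three letter names (B-C-D), plus an octave: a tenth.
A major tenth would be 16 semitones; B##3 to D#5 is 14, two semitones narrower, so the interval is diminished.
(Equivalently, a compound diminished third: a diminished third plus an octave.)

diminished tenth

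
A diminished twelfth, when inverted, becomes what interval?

augmented 4th

First reduce the compound diminished twelfth to its simple form, a diminished fifth.
The rule of nine gives the new number: 9 − 5 = 4, so a fifth becomes a fourth.
And diminished becomes augmented under inversion, so we get an augmented fourth.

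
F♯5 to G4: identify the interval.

Descending from F#5 to G4 is the same interval as ascending G4 to F#5.
G to F spans seven letter names (G-A-B-C-D-E-F): a seventh.
Counting semitones, G4→F#5 is 11, which is the major seventh.

M7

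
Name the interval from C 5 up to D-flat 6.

minor ninth

C to D spans two letter names (C-D), plus an octave: a ninth.
A major ninth would be 14 semitones, but C5 to Db6 is 13 — one semitone narrower, making it a minor ninth.
(Equivalently, a compound minor second: a minor second plus an octave.)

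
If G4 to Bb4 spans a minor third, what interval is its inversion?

Inverted interval numbers add to nine, so a third pairs with a sixth (3 + 6 = 9).
The quality also flips — minor becomes major — giving a major sixth.

M6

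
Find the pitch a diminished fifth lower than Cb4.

F3

Counting five letter names down from C lands on F.
Moving 6 semitones down from Cb4 (the size of a diminished fifth) reaches F3.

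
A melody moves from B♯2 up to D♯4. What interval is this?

m10

B to D spans three letter names (B-C-D), plus an octave, so the interval is some kind of tenth.
A major tenth would be 16 semitones, but B#2 to D#4 is 15 — one semitone narrower, making it a minor tenth.
(Equivalently, a compound minor third: a minor third plus an octave.)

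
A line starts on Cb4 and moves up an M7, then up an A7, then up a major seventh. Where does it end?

G##6

A major seventh up from Cb4 is Bb4.
Up an augmented seventh from Bb4: A#5 (12 semitones up).
A#5 up a major seventh → G##6 (11 semitones).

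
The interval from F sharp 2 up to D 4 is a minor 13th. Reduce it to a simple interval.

Subtracting seven from the interval number removes an octave: 13 − 7 = 6.
Quality carries through unchanged, so the simple form is a minor sixth.

minor sixth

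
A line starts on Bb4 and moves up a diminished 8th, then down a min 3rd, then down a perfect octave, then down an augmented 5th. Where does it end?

Cbb4

Bb4 up a diminished octave → Bbb5 (11 semitones).
Bbb5 down a minor third → Gb5 (3 semitones).
A perfect octave down from Gb5 is Gb4.
Down an augmented fifth from Gb4: Cbb4 (8 semitones down).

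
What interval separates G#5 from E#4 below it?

minor tenth

Descending from G#5 to E#4 is the same interval as ascending E#4 to G#5.
E to G spans three letter names (E-F-G), plus an octave, so the interval is some kind of tenth.
A major tenth would be 16 semitones, but E#4 to G#5 is 15 — one semitone narrower, making it a minor tenth.
(Equivalently, a compound minor third: a minor third plus an octave.)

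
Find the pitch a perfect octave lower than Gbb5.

For an octave the letter name doesn't change: still G, an octave down.
A perfect octave is 12 semitones; 12 semitones down from Gbb5 gives Gbb4.

Gbb4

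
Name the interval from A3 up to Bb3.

A to B spans two letter names (A-B), so the interval is some kind of second.
A3 to Bb3 is 1 semitone, a half step short of the major second (2), so this is minor.

minor second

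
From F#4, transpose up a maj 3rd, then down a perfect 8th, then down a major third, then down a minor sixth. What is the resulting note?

A#2

F#4 up a major third → A#4 (4 semitones).
A#4 down a perfect octave → A#3 (12 semitones).
A#3 down a major third → F#3 (4 semitones).
Down a minor sixth from F#3: A#2 (8 semitones down).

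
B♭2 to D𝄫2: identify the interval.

augmented sixth

Descending from Bb2 to Dbb2 is the same interval as ascending Dbb2 to Bb2.
D to B spans six letter names (D-E-F-G-A-B): a sixth.
A major sixth would be 9 semitones; Dbb2 to Bb2 is 10, one semitone wider, so the interval is augmented.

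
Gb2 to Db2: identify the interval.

perfect fourth

Descending from Gb2 to Db2 is the same interval as ascending Db2 to Gb2.
D to G spans four letter names (D-E-F-G) — that makes it a fourth of some quality.
Counting semitones, Db2→Gb2 is 5, which is the perfect fourth.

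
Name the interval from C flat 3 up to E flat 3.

C to E spans three letter names (C-D-E), so the interval is some kind of third.
Counting semitones, Cb3→Eb3 is 4, which is the major third.

M3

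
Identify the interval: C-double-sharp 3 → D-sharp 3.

minor 2nd

C to D spans two letter names (C-D) — that makes it a second of some quality.
C##3 to D#3 is 1 semitone, a half step short of the major second (2), so this is minor.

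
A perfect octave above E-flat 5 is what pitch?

For an octave the letter name doesn't change: still E, an octave up.
A perfect octave spans 12 semitones, so from Eb5 the target pitch is Eb6.

E-flat 6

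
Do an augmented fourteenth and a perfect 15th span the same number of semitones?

Yes

Both span 24 semitones: an augmented fourteenth and a perfect fifteenth are the same chromatic distance.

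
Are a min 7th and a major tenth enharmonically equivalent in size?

10 semitones (minor seventh) vs 16 semitones (major tenth): not equal.

No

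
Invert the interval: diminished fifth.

A4

Interval numbers invert to sum to nine: 5 + 4 = 9, so a fifth inverts to a fourth.
Quality inverts too: diminished becomes augmented. That makes the inversion an augmented fourth.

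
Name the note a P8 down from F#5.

F#4

An octave keeps the letter name F, an octave down from F.
A perfect octave spans 12 semitones, so from F#5 the target pitch is F#4.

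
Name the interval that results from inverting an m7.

Inverted interval numbers add to nine, so a seventh pairs with a second (7 + 2 = 9).
The quality also flips — minor becomes major — giving a major second.

major 2nd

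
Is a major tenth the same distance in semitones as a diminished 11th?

A major tenth = 16 semitones = a diminished eleventh; enharmonically equal.

Yes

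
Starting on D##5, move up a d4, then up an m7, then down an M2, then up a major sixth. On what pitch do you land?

A diminished fourth up from D##5 is G#5.
Up a minor seventh from G#5: F#6 (10 semitones up).
A major second down from F#6 is E6.
A major sixth up from E6 is C#7.

C#7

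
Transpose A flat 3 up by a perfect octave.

For an octave the letter name doesn't change: still A, an octave up.
A perfect octave spans 12 semitones, so from Ab3 the target pitch is Ab4.

A flat 4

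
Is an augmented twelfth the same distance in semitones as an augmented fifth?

An augmented twelfth spans 20 semitones; an augmented fifth spans 8 semitones. They differ by 12.

No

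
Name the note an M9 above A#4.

B#5

Two letters up from A (plus an octave) reaches B.
Moving 14 semitones up from A#4 (the size of a major ninth) reaches B#5.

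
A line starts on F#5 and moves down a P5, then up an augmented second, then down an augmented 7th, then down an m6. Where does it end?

F#5 down a perfect fifth → B4 (7 semitones).
B4 up an augmented second → C##5 (3 semitones).
C##5 down an augmented seventh → D4 (12 semitones).
A minor sixth down from D4 is F#3.

F#3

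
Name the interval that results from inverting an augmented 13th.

First reduce the compound augmented thirteenth to its simple form, an augmented sixth.
The rule of nine gives the new number: 9 − 6 = 3, so a sixth becomes a third.
And augmented becomes diminished under inversion, so we get a diminished third.

diminished third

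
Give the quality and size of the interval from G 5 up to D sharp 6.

augmented fifth

G to D spans five letter names (G-A-B-C-D): a fifth.
The perfect fifth is 7 semitones; here we have 8, one semitone wider: augmented.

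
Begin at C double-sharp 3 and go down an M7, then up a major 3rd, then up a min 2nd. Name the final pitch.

G sharp 2

Down a major seventh from C##3: D#2 (11 semitones down).
Up a major third from D#2: F##2 (4 semitones up).
A minor second up from F##2 is G#2.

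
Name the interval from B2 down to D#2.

Descending from B2 to D#2 is the same interval as ascending D#2 to B2.
D to B spans six letter names (D-E-F-G-A-B) — that makes it a sixth of some quality.
A major sixth would be 9 semitones, but D#2 to B2 is 8 — one semitone narrower, making it a minor sixth.

minor sixth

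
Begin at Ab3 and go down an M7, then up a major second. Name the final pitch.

Cb3

Down a major seventh from Ab3: Bbb2 (11 semitones down).
Up a major second from Bbb2: Cb3 (2 semitones up).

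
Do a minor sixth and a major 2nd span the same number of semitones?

No

A minor sixth is 8 semitones but a major second is 2 semitones — different sizes.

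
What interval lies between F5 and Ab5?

F to A spans three letter names (F-G-A), so the interval is some kind of third.
A major third would be 4 semitones, but F5 to Ab5 is 3 — one semitone narrower, making it a minor third.

minor third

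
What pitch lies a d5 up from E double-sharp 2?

B sharp 2

The fifth takes the letter from E up to B.
A diminished fifth spans 6 semitones, so from E##2 the target pitch is B#2.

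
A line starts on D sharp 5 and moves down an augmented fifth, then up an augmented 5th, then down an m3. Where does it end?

An augmented fifth down from D#5 is G4.
Up an augmented fifth from G4: D#5 (8 semitones up).
D#5 down a minor third → B#4 (3 semitones).

B sharp 4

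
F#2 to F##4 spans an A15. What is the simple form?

A8

Subtracting seven from the interval number removes an octave: 15 − 7 = 8.
Quality carries through unchanged, so the simple form is an augmented octave.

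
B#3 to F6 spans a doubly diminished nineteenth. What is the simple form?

doubly diminished fifth

Each octave removed subtracts seven from the number: 19 − 14 = 5.
So a doubly diminished nineteenth is 2 octaves plus a doubly diminished fifth. The quality is unchanged.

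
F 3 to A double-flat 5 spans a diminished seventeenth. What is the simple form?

Each octave removed subtracts seven from the number: 17 − 14 = 3.
Quality carries through unchanged, so the simple form is a diminished third.

diminished 3rd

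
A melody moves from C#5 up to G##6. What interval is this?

C to G spans five letter names (C-D-E-F-G), plus an octave — that makes it a twelfth of some quality.
C#5 to G##6 spans 20 semitones — one semitone wider than the perfect twelfth (19) — giving an augmented twelfth.
(Equivalently, a compound augmented fifth: an augmented fifth plus an octave.)

augmented twelfth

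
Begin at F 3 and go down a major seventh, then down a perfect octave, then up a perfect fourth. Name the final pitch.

C flat 2

Down a major seventh from F3: Gb2 (11 semitones down).
A perfect octave down from Gb2 is Gb1.
Up a perfect fourth from Gb1: Cb2 (5 semitones up).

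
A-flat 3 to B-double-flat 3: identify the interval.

A to B spans two letter names (A-B) — that makes it a second of some quality.
At 1 semitone, Ab3→Bbb3 falls one short of a major second: minor.

minor second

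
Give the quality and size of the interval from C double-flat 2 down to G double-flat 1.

Descending from Cbb2 to Gbb1 is the same interval as ascending Gbb1 to Cbb2.
G to C spans four letter names (G-A-B-C), so the interval is some kind of fourth.
Counting semitones, Gbb1→Cbb2 is 5, which is the perfect fourth.

P4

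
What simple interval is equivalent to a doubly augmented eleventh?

Each octave removed subtracts seven from the number: 11 − 7 = 4.
That makes a doubly augmented eleventh a compound doubly augmented fourth — an octave plus a doubly augmented fourth.

AA4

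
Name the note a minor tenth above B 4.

Counting three letter names plus an octave up from B lands on D.
Moving 15 semitones up from B4 (the size of a minor tenth) reaches D6.

D 6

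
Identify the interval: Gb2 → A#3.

G to A spans two letter names (G-A), plus an octave — that makes it a ninth of some quality.
The major ninth is 14 semitones; here we have 16, two semitones wider: doubly augmented.
(Equivalently, a compound doubly augmented second: a doubly augmented second plus an octave.)

doubly augmented ninth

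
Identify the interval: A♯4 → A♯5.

A to A is the same letter name, plus an octave — that makes it an octave of some quality.
Counting semitones, A#4→A#5 is 12, which is the perfect octave.

perfect 8th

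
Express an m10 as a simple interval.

Each octave removed subtracts seven from the number: 10 − 7 = 3.
Quality carries through unchanged, so the simple form is a minor third.

minor 3rd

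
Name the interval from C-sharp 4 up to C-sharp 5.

perfect octave

C to C is the same letter name, plus an octave — that makes it an octave of some quality.
Counting semitones, C#4→C#5 is 12, which is the perfect octave.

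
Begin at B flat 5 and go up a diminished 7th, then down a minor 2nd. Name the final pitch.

Up a diminished seventh from Bb5: Abb6 (9 semitones up).
A minor second down from Abb6 is Gb6.

G flat 6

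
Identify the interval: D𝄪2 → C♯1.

augmented ninth

Descending from D##2 to C#1 is the same interval as ascending C#1 to D##2.
C to D spans two letter names (C-D), plus an octave, so the interval is some kind of ninth.
C#1 to D##2 spans 15 semitones — one semitone wider than the major ninth (14) — giving an augmented ninth.
(Equivalently, a compound augmented second: an augmented second plus an octave.)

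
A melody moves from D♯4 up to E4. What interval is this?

D to E spans two letter names (D-E): a second.
A major second would be 2 semitones, but D#4 to E4 is 1 — one semitone narrower, making it a minor second.

minor second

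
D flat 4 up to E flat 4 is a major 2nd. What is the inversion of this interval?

minor seventh

Inverted interval numbers add to nine, so a second pairs with a seventh (2 + 7 = 9).
And major becomes minor under inversion, so we get a minor seventh.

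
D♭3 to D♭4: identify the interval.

perfect octave

D to D is the same letter name, plus an octave, so the interval is some kind of octave.
The perfect octave spans 12 semitones, and Db3 to Db4 is exactly 12 semitones — so this is a perfect octave.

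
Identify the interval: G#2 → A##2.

augmented 2nd

G to A spans two letter names (G-A) — that makes it a second of some quality.
G#2 to A##2 spans 3 semitones — one semitone wider than the major second (2) — giving an augmented second.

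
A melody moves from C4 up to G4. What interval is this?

C to G spans five letter names (C-D-E-F-G) — that makes it a fifth of some quality.
Counting semitones, C4→G4 is 7, which is the perfect fifth.

perfect fifth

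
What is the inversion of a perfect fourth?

perfect 5th

The rule of nine gives the new number: 9 − 4 = 5, so a fourth becomes a fifth.
And perfect stays perfect under inversion, so we get a perfect fifth.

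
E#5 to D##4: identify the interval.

minor 9th

Descending from E#5 to D##4 is the same interval as ascending D##4 to E#5.
D to E spans two letter names (D-E), plus an octave, so the interval is some kind of ninth.
D##4 to E#5 is 13 semitones, a half step short of the major ninth (14), so this is minor.
(Equivalently, a compound minor second: a minor second plus an octave.)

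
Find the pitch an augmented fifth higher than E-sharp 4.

The fifth takes the letter from E up to B.
An augmented fifth spans 8 semitones, so from E#4 the target pitch is B##4.

B-double-sharp 4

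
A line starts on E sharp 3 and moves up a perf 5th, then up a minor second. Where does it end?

C sharp 4

A perfect fifth up from E#3 is B#3.
A minor second up from B#3 is C#4.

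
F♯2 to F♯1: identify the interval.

Descending from F#2 to F#1 is the same interval as ascending F#1 to F#2.
F to F is the same letter name, plus an octave: an octave.
F#1 to F#2 is 12 semitones, matching the perfect octave exactly, so the quality is perfect.

P8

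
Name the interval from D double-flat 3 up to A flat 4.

augmented twelfth

D to A spans five letter names (D-E-F-G-A), plus an octave: a twelfth.
Dbb3 to Ab4 spans 20 semitones — one semitone wider than the perfect twelfth (19) — giving an augmented twelfth.
(Equivalently, a compound augmented fifth: an augmented fifth plus an octave.)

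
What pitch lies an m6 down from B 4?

D-sharp 4

Six letter names down from B: D.
A minor sixth is 8 semitones; 8 semitones down from B4 gives D#4.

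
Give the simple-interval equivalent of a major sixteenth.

Subtracting seven from the interval number removes an octave: 16 − 14 = 2.
So a major sixteenth is 2 octaves plus a major second. The quality is unchanged.

M2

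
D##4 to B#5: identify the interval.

m13

D to B spans six letter names (D-E-F-G-A-B), plus an octave: a thirteenth.
D##4 to B#5 is 20 semitones, a half step short of the major thirteenth (21), so this is minor.
(Equivalently, a compound minor sixth: a minor sixth plus an octave.)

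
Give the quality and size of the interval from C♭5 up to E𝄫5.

C to E spans three letter names (C-D-E): a third.
At 3 semitones, Cb5→Ebb5 falls one short of a major third: minor.

minor third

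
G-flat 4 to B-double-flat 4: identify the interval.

G to B spans three letter names (G-A-B): a third.
A major third would be 4 semitones, but Gb4 to Bbb4 is 3 — one semitone narrower, making it a minor third.

m3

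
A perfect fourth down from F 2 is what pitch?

C 2

Four letter names down from F: C.
A perfect fourth is 5 semitones; 5 semitones down from F2 gives C2.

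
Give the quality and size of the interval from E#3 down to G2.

augmented sixth

Descending from E#3 to G2 is the same interval as ascending G2 to E#3.
G to E spans six letter names (G-A-B-C-D-E): a sixth.
A major sixth would be 9 semitones; G2 to E#3 is 10, one semitone wider, so the interval is augmented.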